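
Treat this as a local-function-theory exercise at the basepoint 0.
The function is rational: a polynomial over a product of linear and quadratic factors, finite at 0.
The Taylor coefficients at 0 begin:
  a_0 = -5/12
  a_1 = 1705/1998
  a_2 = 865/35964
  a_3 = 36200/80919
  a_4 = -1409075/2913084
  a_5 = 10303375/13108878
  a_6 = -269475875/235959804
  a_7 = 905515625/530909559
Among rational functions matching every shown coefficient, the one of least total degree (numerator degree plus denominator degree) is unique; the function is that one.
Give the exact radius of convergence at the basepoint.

No rational of total degree below 4 reproduces all 8 coefficients; solving the [2/2] Pade equations on them gives f(α) = (-13*α**2/6 - 26*α/37 + 3/4)/(α**2 - 2*α - 9/5), whose expansion matches every shown term.
Denominator factor (α**2 - 2*α - 9/5): discriminant 56/5, real irrational roots 1 + (1/5)*sqrt(70) and 1 - (1/5)*sqrt(70); poles of order 1, moduli 1 + (1/5)*sqrt(70) and -1 + (1/5)*sqrt(70).
The radius of convergence is the smallest modulus among the singular points: -1 + (1/5)*sqrt(70).

The radius of convergence is -1 + (1/5)*sqrt(70).


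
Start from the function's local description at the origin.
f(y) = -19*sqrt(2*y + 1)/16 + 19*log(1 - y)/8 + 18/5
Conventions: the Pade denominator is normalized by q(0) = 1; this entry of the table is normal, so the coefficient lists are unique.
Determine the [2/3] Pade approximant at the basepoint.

The Pade approximant has numerator coefficients [193/80, -4797561/10112500, -1153472671/161800000]; denominator coefficients [1, 647217/505625, -1655837/2022500, -387923/1213500].

Taylor coefficients needed (expand at 0): a_0 = 193/80, a_1 = -57/16, a_2 = -19/32, a_3 = -133/96, a_4 = 19/128, a_5 = -969/640.
Write the denominator as Q(y) = 1 + q1*y + q2*y^2 + q3*y^3. Requiring Q*f - P = O(y^6) with deg P <= 2 kills the coefficients of y^3..y^5 in Q*f:
  y^3: a_3 + q1*a_2 + q2*a_1 + q3*a_0 = 0, i.e. -133/96 + (-19/32)*q1 + (-57/16)*q2 + (193/80)*q3 = 0.
  y^4: a_4 + q1*a_3 + q2*a_2 + q3*a_1 = 0, i.e. 19/128 + (-133/96)*q1 + (-19/32)*q2 + (-57/16)*q3 = 0.
  y^5: a_5 + q1*a_4 + q2*a_3 + q3*a_2 = 0, i.e. -969/640 + (19/128)*q1 + (-133/96)*q2 + (-19/32)*q3 = 0.
Solving this linear system: q1 = 647217/505625, q2 = -1655837/2022500, q3 = -387923/1213500.
The numerator is Q*f truncated at degree 2: P0 = a_0 = 193/80; P1 = a_1 + q1*a_0 = -4797561/10112500; P2 = a_2 + q1*a_1 + q2*a_0 = -1153472671/161800000.


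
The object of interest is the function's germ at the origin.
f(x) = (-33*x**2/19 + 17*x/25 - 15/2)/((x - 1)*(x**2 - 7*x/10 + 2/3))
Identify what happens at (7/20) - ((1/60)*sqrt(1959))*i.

The point is a pole of order 1.

The denominator factor x**2 - 7*x/10 + 2/3 vanishes at (7/20) - ((1/60)*sqrt(1959))*i and appears to the power 1; the numerator there equals (-124063/19000) + ((509/57000)*sqrt(1959))*i, nonzero, and no other factor vanishes.
Hence a pole whose order is the multiplicity, 1.


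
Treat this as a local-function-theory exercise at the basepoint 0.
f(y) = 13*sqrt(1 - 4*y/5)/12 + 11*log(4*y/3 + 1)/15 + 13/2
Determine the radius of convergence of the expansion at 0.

The radius of convergence is 3/4.

Branch term (13/12)*sqrt(1 - y/(5/4)): its argument vanishes at y = 5/4, a square-root branch point, modulus 5/4.
Branch term (11/15)*log(1 - y/(-3/4)): its argument vanishes at y = -3/4, a logarithmic branch point, modulus 3/4.
The radius of convergence is the smallest modulus among the singular points: 3/4.


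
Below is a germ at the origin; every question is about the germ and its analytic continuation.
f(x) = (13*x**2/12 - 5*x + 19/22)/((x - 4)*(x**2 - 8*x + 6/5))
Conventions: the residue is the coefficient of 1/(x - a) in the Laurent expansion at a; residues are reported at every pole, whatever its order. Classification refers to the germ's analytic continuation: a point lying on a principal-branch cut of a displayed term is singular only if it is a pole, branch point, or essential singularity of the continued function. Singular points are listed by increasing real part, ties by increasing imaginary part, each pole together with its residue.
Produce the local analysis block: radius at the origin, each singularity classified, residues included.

Denominator factor (x**2 - 8*x + 6/5): discriminant 296/5, real irrational roots 4 + (1/5)*sqrt(370) and 4 - (1/5)*sqrt(370); poles of order 1, moduli 4 + (1/5)*sqrt(370) and 4 - (1/5)*sqrt(370).
Denominator factor (x - 4): pole of order 1 at 4, modulus 4.
The radius of convergence is the smallest modulus among the singular points: 4 - (1/5)*sqrt(370).
The factor x**2 - 8*x + 6/5 splits as (x - a)(x - a') with a = 4 - (1/5)*sqrt(370), a' = 4 + (1/5)*sqrt(370). At the order-1 pole a set g(x) = (x - a)*f(x) = [(13*x**2/12 - 5*x + 19/22)/(x - 4)] / (x - a').
Simple pole: residue = g(a) at a = 4 - (1/5)*sqrt(370), which is 587/1221 - (11/444)*sqrt(370).
At the order-1 pole 4 set g(x) = (x - (4))*f(x) = (13*x**2/12 - 5*x + 19/22)/(x**2 - 8*x + 6/5).
Simple pole: residue = g(a) at a = 4, which is 595/4884.
The factor x**2 - 8*x + 6/5 splits as (x - a)(x - a') with a = 4 + (1/5)*sqrt(370), a' = 4 - (1/5)*sqrt(370). At the order-1 pole a set g(x) = (x - a)*f(x) = [(13*x**2/12 - 5*x + 19/22)/(x - 4)] / (x - a').
Simple pole: residue = g(a) at a = 4 + (1/5)*sqrt(370), which is 587/1221 + (11/444)*sqrt(370).
List the singular points by increasing real part (a conjugate pair: the negative imaginary part first).

Radius of convergence at 0: 4 - (1/5)*sqrt(370).
At 4 - (1/5)*sqrt(370): a pole of order 1; residue 587/1221 - (11/444)*sqrt(370).
At 4: a pole of order 1; residue 595/4884.
At 4 + (1/5)*sqrt(370): a pole of order 1; residue 587/1221 + (11/444)*sqrt(370).


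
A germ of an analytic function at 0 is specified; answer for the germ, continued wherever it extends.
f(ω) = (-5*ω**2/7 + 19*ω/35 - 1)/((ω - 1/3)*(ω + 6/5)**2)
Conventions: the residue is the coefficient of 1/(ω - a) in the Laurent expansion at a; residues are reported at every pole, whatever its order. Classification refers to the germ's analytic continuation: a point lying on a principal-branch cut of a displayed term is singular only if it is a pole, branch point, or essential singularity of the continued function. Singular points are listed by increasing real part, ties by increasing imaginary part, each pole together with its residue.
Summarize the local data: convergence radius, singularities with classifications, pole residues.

Denominator factor (ω + 6/5)^2: pole of order 2 at -6/5, modulus 6/5.
Denominator factor (ω - 1/3): pole of order 1 at 1/3, modulus 1/3.
The radius of convergence is the smallest modulus among the singular points: 1/3.
At the order-2 pole -6/5 set g(ω) = (ω - (-6/5))^2*f(ω) = (-5*ω**2/7 + 19*ω/35 - 1)/(ω - 1/3).
Order-2 pole: residue = g'(a); g'(-6/5) = -1230/3703, so the residue is -1230/3703.
At the order-1 pole 1/3 set g(ω) = (ω - (1/3))*f(ω) = (-5*ω**2/7 + 19*ω/35 - 1)/(ω + 6/5)**2.
Simple pole: residue = g(a) at a = 1/3, which is -1415/3703.
List the singular points by increasing real part (a conjugate pair: the negative imaginary part first).

Radius of convergence at 0: 1/3.
At -6/5: a pole of order 2; residue -1230/3703.
At 1/3: a pole of order 1; residue -1415/3703.


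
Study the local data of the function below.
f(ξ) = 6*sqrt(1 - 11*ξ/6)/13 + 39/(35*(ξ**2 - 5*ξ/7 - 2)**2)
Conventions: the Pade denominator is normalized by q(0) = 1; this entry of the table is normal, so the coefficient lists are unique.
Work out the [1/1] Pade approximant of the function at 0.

Taylor coefficients needed (expand at 0): a_0 = 1347/1820, a_1 = -1585/2548, a_2 = 51169/267540.
Write the denominator as Q(ξ) = 1 + q1*ξ. Requiring Q*f - P = O(ξ^3) with deg P <= 1 kills the coefficients of ξ^2..ξ^2 in Q*f:
  ξ^2: a_2 + q1*a_1 = 0, i.e. 51169/267540 + (-1585/2548)*q1 = 0.
Solving this linear system: q1 = 51169/166425.
The numerator is Q*f truncated at degree 1: P0 = a_0 = 1347/1820; P1 = a_1 + q1*a_0 = -9957686/25241125.

The Pade approximant has numerator coefficients [1347/1820, -9957686/25241125]; denominator coefficients [1, 51169/166425].


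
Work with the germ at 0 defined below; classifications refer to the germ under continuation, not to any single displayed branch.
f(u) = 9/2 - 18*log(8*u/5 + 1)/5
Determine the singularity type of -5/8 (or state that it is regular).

The point is a logarithmic branch point.

The term (-18/5)*log(1 - u/(-5/8)) has argument 1 - -5/8/(-5/8) = 0 at -5/8: a logarithmic (infinitely-sheeted) branch point; the remaining terms are analytic or single-valued there.


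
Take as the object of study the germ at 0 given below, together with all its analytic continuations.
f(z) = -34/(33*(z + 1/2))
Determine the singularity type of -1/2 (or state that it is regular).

The point is a pole of order 1.

The denominator factor z + 1/2 vanishes at -1/2 and appears to the power 1; the numerator there equals -34/33, nonzero, and no other factor vanishes.
Hence a pole whose order is the multiplicity, 1.


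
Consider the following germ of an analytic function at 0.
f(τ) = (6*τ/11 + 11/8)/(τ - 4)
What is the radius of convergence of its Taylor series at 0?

Denominator factor (τ - 4): pole of order 1 at 4, modulus 4.
The radius of convergence is the smallest modulus among the singular points: 4.

The radius of convergence is 4.


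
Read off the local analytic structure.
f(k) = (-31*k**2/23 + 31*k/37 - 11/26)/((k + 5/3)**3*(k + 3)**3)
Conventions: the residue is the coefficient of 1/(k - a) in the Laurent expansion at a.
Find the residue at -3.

At the order-3 pole -3 set g(k) = (k - (-3))^3*f(k) = (-31*k**2/23 + 31*k/37 - 11/26)/(k + 5/3)**3.
Order-3 pole: residue = g''(a)/2; g''(-3) = 153500049/5664256, so the residue is 153500049/11328512.

The residue is 153500049/11328512.


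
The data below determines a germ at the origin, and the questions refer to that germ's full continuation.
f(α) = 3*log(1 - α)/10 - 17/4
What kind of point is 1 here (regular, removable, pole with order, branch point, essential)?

The point is a logarithmic branch point.

The term (3/10)*log(1 - α/(1)) has argument 1 - 1/(1) = 0 at 1: a logarithmic (infinitely-sheeted) branch point; the remaining terms are analytic or single-valued there.


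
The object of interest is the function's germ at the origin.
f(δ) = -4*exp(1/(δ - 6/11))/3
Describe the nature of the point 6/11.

The exponent 1/(δ - (6/11)) has a pole at 6/11, so exp(1/(δ - (6/11))) takes every nonzero value near it: an essential singularity (not a pole of any order).

The point is an essential singularity.


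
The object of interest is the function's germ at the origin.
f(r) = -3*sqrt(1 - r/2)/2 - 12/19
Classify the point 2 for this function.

The term (-3/2)*sqrt(1 - r/(2)) has argument 1 - 2/(2) = 0 at 2: a square-root (algebraic, two-sheeted) branch point; the remaining terms are analytic or single-valued there.

The point is an algebraic (square-root) branch point.


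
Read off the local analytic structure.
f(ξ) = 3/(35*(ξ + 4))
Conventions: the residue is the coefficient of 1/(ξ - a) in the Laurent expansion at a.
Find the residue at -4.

The residue is 3/35.

At the order-1 pole -4 set g(ξ) = (ξ - (-4))*f(ξ) = 3/35.
Simple pole: residue = g(a) at a = -4, which is 3/35.


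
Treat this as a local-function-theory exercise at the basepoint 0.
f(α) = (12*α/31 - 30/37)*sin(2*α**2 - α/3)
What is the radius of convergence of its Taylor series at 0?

The radius of convergence is infinite.

The factor sin(2*α**2 - α/3) is entire and contributes no finite singular point.
The polynomial part has no poles.
No finite singular points: the Taylor series at 0 converges everywhere.


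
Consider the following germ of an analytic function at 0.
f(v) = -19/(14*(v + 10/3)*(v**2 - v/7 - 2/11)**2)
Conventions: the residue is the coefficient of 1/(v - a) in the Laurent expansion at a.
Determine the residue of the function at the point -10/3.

The residue is -68607/6576128.

At the order-1 pole -10/3 set g(v) = (v - (-10/3))*f(v) = -19/(14*(v**2 - v/7 - 2/11)**2).
Simple pole: residue = g(a) at a = -10/3, which is -68607/6576128.


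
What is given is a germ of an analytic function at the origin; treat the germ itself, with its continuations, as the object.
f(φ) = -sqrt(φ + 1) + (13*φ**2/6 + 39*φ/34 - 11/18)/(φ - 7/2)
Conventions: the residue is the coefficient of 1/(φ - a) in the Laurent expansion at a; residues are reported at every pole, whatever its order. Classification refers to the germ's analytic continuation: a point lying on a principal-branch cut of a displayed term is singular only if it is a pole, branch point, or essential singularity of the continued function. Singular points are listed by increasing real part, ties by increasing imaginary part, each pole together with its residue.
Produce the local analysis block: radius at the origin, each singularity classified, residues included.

Denominator factor (φ - 7/2): pole of order 1 at 7/2, modulus 7/2.
Branch term (-1)*sqrt(1 - φ/(-1)): its argument vanishes at φ = -1, a square-root branch point, modulus 1.
The radius of convergence is the smallest modulus among the singular points: 1.
The branch term is analytic at 7/2 and contributes nothing to the residue; only the rational part matters.
At the order-1 pole 7/2 set g(φ) = (φ - (7/2))*(rational part) = 13*φ**2/6 + 39*φ/34 - 11/18.
Simple pole: residue = g(a) at a = 7/2, which is 36653/1224.
List the singular points by increasing real part (a conjugate pair: the negative imaginary part first).

Radius of convergence at 0: 1.
At -1: an algebraic (square-root) branch point.
At 7/2: a pole of order 1; residue 36653/1224.


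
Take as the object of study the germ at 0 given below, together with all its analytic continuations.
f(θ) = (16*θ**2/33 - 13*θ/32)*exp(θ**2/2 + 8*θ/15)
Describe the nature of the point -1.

The point is a regular point.

There is no denominator, hence no pole anywhere.
The factor exp(θ**2/2 + 8*θ/15) is entire.
So the germ continues analytically to -1.


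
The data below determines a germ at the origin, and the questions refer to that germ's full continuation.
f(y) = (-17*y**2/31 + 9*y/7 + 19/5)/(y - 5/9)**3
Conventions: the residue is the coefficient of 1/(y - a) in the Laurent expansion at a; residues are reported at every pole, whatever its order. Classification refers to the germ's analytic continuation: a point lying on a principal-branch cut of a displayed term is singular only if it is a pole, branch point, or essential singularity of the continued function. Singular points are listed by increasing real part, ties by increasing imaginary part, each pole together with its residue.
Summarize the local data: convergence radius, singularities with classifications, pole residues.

Radius of convergence at 0: 5/9.
At 5/9: a pole of order 3; residue -17/31.

Denominator factor (y - 5/9)^3: pole of order 3 at 5/9, modulus 5/9.
The radius of convergence is the smallest modulus among the singular points: 5/9.
At the order-3 pole 5/9 set g(y) = (y - (5/9))^3*f(y) = -17*y**2/31 + 9*y/7 + 19/5.
Order-3 pole: residue = g''(a)/2; g''(5/9) = -34/31, so the residue is -17/31.


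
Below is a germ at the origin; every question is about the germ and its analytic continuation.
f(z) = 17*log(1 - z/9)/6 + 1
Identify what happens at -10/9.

The point is a regular point.

There is no denominator, hence no pole anywhere.
Branch term log(1 - z/(9)): argument at -10/9 is 91/81, nonzero, so -10/9 is not its branch point (a point on a principal cut is still regular for the continued germ).
So the germ continues analytically to -10/9.


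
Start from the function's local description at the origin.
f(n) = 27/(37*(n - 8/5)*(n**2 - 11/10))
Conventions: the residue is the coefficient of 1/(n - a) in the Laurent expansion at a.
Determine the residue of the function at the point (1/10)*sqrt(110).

The residue is -675/2701 - (1080/29711)*sqrt(110).

The factor n**2 - 11/10 splits as (n - a)(n - a') with a = (1/10)*sqrt(110), a' = -(1/10)*sqrt(110). At the order-1 pole a set g(n) = (n - a)*f(n) = [27/(37*(n - 8/5))] / (n - a').
Simple pole: residue = g(a) at a = (1/10)*sqrt(110), which is -675/2701 - (1080/29711)*sqrt(110).


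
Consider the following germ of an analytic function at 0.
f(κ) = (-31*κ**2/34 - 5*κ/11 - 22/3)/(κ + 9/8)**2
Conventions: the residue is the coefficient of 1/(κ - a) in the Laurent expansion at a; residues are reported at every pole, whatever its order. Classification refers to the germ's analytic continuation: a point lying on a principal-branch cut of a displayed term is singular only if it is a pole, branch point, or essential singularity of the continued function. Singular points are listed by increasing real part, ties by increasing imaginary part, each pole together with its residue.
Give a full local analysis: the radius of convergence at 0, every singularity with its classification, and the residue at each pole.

Radius of convergence at 0: 9/8.
At -9/8: a pole of order 2; residue 2389/1496.

Denominator factor (κ + 9/8)^2: pole of order 2 at -9/8, modulus 9/8.
The radius of convergence is the smallest modulus among the singular points: 9/8.
At the order-2 pole -9/8 set g(κ) = (κ - (-9/8))^2*f(κ) = -31*κ**2/34 - 5*κ/11 - 22/3.
Order-2 pole: residue = g'(a); g'(-9/8) = 2389/1496, so the residue is 2389/1496.


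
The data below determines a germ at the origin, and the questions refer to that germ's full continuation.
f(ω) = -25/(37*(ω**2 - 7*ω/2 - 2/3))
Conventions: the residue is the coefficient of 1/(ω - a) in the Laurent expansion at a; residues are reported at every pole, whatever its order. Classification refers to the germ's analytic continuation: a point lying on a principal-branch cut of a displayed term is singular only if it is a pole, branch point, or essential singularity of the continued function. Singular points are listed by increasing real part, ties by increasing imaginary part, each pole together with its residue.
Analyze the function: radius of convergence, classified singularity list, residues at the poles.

Radius of convergence at 0: -7/4 + (1/12)*sqrt(537).
At 7/4 - (1/12)*sqrt(537): a pole of order 1; residue (50/6623)*sqrt(537).
At 7/4 + (1/12)*sqrt(537): a pole of order 1; residue -(50/6623)*sqrt(537).

Denominator factor (ω**2 - 7*ω/2 - 2/3): discriminant 179/12, real irrational roots 7/4 + (1/12)*sqrt(537) and 7/4 - (1/12)*sqrt(537); poles of order 1, moduli 7/4 + (1/12)*sqrt(537) and -7/4 + (1/12)*sqrt(537).
The radius of convergence is the smallest modulus among the singular points: -7/4 + (1/12)*sqrt(537).
The factor ω**2 - 7*ω/2 - 2/3 splits as (ω - a)(ω - a') with a = 7/4 - (1/12)*sqrt(537), a' = 7/4 + (1/12)*sqrt(537). At the order-1 pole a set g(ω) = (ω - a)*f(ω) = [-25/37] / (ω - a').
Simple pole: residue = g(a) at a = 7/4 - (1/12)*sqrt(537), which is (50/6623)*sqrt(537).
The factor ω**2 - 7*ω/2 - 2/3 splits as (ω - a)(ω - a') with a = 7/4 + (1/12)*sqrt(537), a' = 7/4 - (1/12)*sqrt(537). At the order-1 pole a set g(ω) = (ω - a)*f(ω) = [-25/37] / (ω - a').
Simple pole: residue = g(a) at a = 7/4 + (1/12)*sqrt(537), which is -(50/6623)*sqrt(537).
List the singular points by increasing real part (a conjugate pair: the negative imaginary part first).


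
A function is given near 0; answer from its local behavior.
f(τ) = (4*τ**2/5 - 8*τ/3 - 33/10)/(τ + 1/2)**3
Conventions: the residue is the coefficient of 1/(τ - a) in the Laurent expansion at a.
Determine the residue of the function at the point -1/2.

The residue is 4/5.

At the order-3 pole -1/2 set g(τ) = (τ - (-1/2))^3*f(τ) = 4*τ**2/5 - 8*τ/3 - 33/10.
Order-3 pole: residue = g''(a)/2; g''(-1/2) = 8/5, so the residue is 4/5.


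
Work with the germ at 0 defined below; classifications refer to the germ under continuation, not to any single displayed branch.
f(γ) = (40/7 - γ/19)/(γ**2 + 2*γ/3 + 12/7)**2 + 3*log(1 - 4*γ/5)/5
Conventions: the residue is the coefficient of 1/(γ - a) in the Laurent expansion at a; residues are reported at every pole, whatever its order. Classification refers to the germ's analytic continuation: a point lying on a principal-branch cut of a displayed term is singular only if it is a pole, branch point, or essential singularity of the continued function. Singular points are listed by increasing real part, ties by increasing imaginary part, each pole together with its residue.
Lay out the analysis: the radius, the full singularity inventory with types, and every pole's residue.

Radius of convergence at 0: 5/4.
At (-1/3) - ((1/21)*sqrt(707))*i: a pole of order 2; residue ((20583/775276)*sqrt(707))*i.
At (-1/3) + ((1/21)*sqrt(707))*i: a pole of order 2; residue -((20583/775276)*sqrt(707))*i.
At 5/4: a logarithmic branch point.

Denominator factor (γ**2 + 2*γ/3 + 12/7)^2: discriminant -404/63, complex-conjugate roots (-1/3) + ((1/21)*sqrt(707))*i and (-1/3) - ((1/21)*sqrt(707))*i; poles of order 2, moduli (2/7)*sqrt(21) and (2/7)*sqrt(21).
Branch term (3/5)*log(1 - γ/(5/4)): its argument vanishes at γ = 5/4, a logarithmic branch point, modulus 5/4.
The radius of convergence is the smallest modulus among the singular points: 5/4.
The branch term is analytic at (-1/3) - ((1/21)*sqrt(707))*i and contributes nothing to the residue; only the rational part matters.
The factor γ**2 + 2*γ/3 + 12/7 splits as (γ - a)(γ - a') with a = (-1/3) - ((1/21)*sqrt(707))*i, a' = (-1/3) + ((1/21)*sqrt(707))*i. At the order-2 pole a set g(γ) = (γ - a)^2*(rational part) = [40/7 - γ/19] / (γ - a')^2.
Order-2 pole: residue = g'(a); g'((-1/3) - ((1/21)*sqrt(707))*i) = ((20583/775276)*sqrt(707))*i, so the residue is ((20583/775276)*sqrt(707))*i.
The branch term is analytic at (-1/3) + ((1/21)*sqrt(707))*i and contributes nothing to the residue; only the rational part matters.
The factor γ**2 + 2*γ/3 + 12/7 splits as (γ - a)(γ - a') with a = (-1/3) + ((1/21)*sqrt(707))*i, a' = (-1/3) - ((1/21)*sqrt(707))*i. At the order-2 pole a set g(γ) = (γ - a)^2*(rational part) = [40/7 - γ/19] / (γ - a')^2.
Order-2 pole: residue = g'(a); g'((-1/3) + ((1/21)*sqrt(707))*i) = -((20583/775276)*sqrt(707))*i, so the residue is -((20583/775276)*sqrt(707))*i.
List the singular points by increasing real part (a conjugate pair: the negative imaginary part first).


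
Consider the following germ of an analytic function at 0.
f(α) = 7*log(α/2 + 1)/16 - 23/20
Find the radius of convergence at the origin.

The radius of convergence is 2.

Branch term (7/16)*log(1 - α/(-2)): its argument vanishes at α = -2, a logarithmic branch point, modulus 2.
The radius of convergence is the smallest modulus among the singular points: 2.


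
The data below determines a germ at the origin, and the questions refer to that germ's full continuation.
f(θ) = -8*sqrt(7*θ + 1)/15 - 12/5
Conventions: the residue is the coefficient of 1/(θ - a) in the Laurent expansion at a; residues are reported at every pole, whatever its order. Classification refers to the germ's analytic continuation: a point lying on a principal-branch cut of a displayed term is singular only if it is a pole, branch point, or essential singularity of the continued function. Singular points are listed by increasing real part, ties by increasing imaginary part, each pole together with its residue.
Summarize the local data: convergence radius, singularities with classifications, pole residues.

Branch term (-8/15)*sqrt(1 - θ/(-1/7)): its argument vanishes at θ = -1/7, a square-root branch point, modulus 1/7.
The radius of convergence is the smallest modulus among the singular points: 1/7.

Radius of convergence at 0: 1/7.
At -1/7: an algebraic (square-root) branch point.


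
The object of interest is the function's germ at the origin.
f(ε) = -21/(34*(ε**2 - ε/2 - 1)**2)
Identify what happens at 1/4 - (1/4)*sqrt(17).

The denominator factor ε**2 - ε/2 - 1 vanishes at 1/4 - (1/4)*sqrt(17) and appears to the power 2; the numerator there equals -21/34, nonzero, and no other factor vanishes.
Hence a pole whose order is the multiplicity, 2.

The point is a pole of order 2.


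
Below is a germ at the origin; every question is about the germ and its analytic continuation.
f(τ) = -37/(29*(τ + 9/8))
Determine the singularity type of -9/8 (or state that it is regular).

The point is a pole of order 1.

The denominator factor τ + 9/8 vanishes at -9/8 and appears to the power 1; the numerator there equals -37/29, nonzero, and no other factor vanishes.
Hence a pole whose order is the multiplicity, 1.


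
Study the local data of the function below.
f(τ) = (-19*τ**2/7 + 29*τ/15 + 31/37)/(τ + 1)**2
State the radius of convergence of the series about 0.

Denominator factor (τ + 1)^2: pole of order 2 at -1, modulus 1.
The radius of convergence is the smallest modulus among the singular points: 1.

The radius of convergence is 1.


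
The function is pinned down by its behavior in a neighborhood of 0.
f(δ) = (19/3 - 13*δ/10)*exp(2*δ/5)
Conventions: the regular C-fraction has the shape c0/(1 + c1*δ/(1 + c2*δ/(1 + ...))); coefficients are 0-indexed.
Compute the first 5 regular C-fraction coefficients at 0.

Taylor coefficients (expand at 0): a_0 = 19/3, a_1 = 37/30, a_2 = -1/75, a_3 = -41/1125, a_4 = -8/1125.
c0 = a_0 = 19/3. Peel one level at a time: if S = 1 + c*δ/S' with S'(0) = 1, then c is the δ-coefficient of S and S' = c*δ/(S - 1).
S_1 = c0/f = 1 + (-37/190)*δ + (289/7220)*δ^2 + ...; c1 = -37/190.
S_2 = c1*δ/(S_1 - 1) = 1 + (289/1406)*δ + (3046/102675)*δ^2 + ...; c2 = 289/1406.
S_3 = c2*δ/(S_2 - 1) = 1 + (-115748/801975)*δ + (-4855184/469805625)*δ^2 + ...; c3 = -115748/801975.
S_4 = c3*δ/(S_3 - 1) = 1 + (-2363708/33011025)*δ + ...; c4 = -2363708/33011025.

The regular C-fraction coefficients are [19/3, -37/190, 289/1406, -115748/801975, -2363708/33011025].


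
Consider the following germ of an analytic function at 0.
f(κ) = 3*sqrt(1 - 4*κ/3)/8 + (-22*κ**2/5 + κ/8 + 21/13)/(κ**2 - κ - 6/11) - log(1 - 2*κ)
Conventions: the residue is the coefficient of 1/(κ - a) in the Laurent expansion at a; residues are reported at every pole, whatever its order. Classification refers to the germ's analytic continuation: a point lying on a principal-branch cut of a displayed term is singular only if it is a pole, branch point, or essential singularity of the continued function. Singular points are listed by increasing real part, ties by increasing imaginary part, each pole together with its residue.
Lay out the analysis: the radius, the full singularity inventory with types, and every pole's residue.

Denominator factor (κ**2 - κ - 6/11): discriminant 35/11, real irrational roots 1/2 + (1/22)*sqrt(385) and 1/2 - (1/22)*sqrt(385); poles of order 1, moduli 1/2 + (1/22)*sqrt(385) and -1/2 + (1/22)*sqrt(385).
Branch term (-1)*log(1 - κ/(1/2)): its argument vanishes at κ = 1/2, a logarithmic branch point, modulus 1/2.
Branch term (3/8)*sqrt(1 - κ/(3/4)): its argument vanishes at κ = 3/4, a square-root branch point, modulus 3/4.
The radius of convergence is the smallest modulus among the singular points: -1/2 + (1/22)*sqrt(385).
The branch terms are analytic at 1/2 - (1/22)*sqrt(385) and contribute nothing to the residue; only the rational part matters.
The factor κ**2 - κ - 6/11 splits as (κ - a)(κ - a') with a = 1/2 - (1/22)*sqrt(385), a' = 1/2 + (1/22)*sqrt(385). At the order-1 pole a set g(κ) = (κ - a)*(rational part) = [-22*κ**2/5 + κ/8 + 21/13] / (κ - a').
Simple pole: residue = g(a) at a = 1/2 - (1/22)*sqrt(385), which is -171/80 + (3039/36400)*sqrt(385).
The branch terms are analytic at 1/2 + (1/22)*sqrt(385) and contribute nothing to the residue; only the rational part matters.
The factor κ**2 - κ - 6/11 splits as (κ - a)(κ - a') with a = 1/2 + (1/22)*sqrt(385), a' = 1/2 - (1/22)*sqrt(385). At the order-1 pole a set g(κ) = (κ - a)*(rational part) = [-22*κ**2/5 + κ/8 + 21/13] / (κ - a').
Simple pole: residue = g(a) at a = 1/2 + (1/22)*sqrt(385), which is -171/80 - (3039/36400)*sqrt(385).
List the singular points by increasing real part (a conjugate pair: the negative imaginary part first).

Radius of convergence at 0: -1/2 + (1/22)*sqrt(385).
At 1/2 - (1/22)*sqrt(385): a pole of order 1; residue -171/80 + (3039/36400)*sqrt(385).
At 1/2: a logarithmic branch point.
At 3/4: an algebraic (square-root) branch point.
At 1/2 + (1/22)*sqrt(385): a pole of order 1; residue -171/80 - (3039/36400)*sqrt(385).


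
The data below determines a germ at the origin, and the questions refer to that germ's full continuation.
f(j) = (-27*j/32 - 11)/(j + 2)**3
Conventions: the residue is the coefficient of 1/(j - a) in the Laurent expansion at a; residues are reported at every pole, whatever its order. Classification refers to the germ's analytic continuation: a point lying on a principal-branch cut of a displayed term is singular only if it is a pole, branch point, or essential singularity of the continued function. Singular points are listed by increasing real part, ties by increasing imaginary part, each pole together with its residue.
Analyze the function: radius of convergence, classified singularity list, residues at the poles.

Denominator factor (j + 2)^3: pole of order 3 at -2, modulus 2.
The radius of convergence is the smallest modulus among the singular points: 2.
At the order-3 pole -2 set g(j) = (j - (-2))^3*f(j) = -27*j/32 - 11.
Order-3 pole: residue = g''(a)/2; g''(-2) = 0, so the residue is 0.

Radius of convergence at 0: 2.
At -2: a pole of order 3; residue 0.


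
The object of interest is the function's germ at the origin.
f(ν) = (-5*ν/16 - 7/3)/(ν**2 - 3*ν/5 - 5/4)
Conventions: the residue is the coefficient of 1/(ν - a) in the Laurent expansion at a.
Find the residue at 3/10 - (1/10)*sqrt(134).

The residue is -5/32 + (1165/12864)*sqrt(134).

The factor ν**2 - 3*ν/5 - 5/4 splits as (ν - a)(ν - a') with a = 3/10 - (1/10)*sqrt(134), a' = 3/10 + (1/10)*sqrt(134). At the order-1 pole a set g(ν) = (ν - a)*f(ν) = [-5*ν/16 - 7/3] / (ν - a').
Simple pole: residue = g(a) at a = 3/10 - (1/10)*sqrt(134), which is -5/32 + (1165/12864)*sqrt(134).


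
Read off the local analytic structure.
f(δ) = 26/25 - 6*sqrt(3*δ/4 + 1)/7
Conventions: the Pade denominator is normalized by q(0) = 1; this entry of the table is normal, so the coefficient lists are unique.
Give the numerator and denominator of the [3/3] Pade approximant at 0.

Taylor coefficients needed (expand at 0): a_0 = 32/175, a_1 = -9/28, a_2 = 27/448, a_3 = -81/3584, a_4 = 1215/114688, a_5 = -729/131072, a_6 = 6561/2097152.
Write the denominator as Q(δ) = 1 + q1*δ + q2*δ^2 + q3*δ^3. Requiring Q*f - P = O(δ^7) with deg P <= 3 kills the coefficients of δ^4..δ^6 in Q*f:
  δ^4: a_4 + q1*a_3 + q2*a_2 + q3*a_1 = 0, i.e. 1215/114688 + (-81/3584)*q1 + (27/448)*q2 + (-9/28)*q3 = 0.
  δ^5: a_5 + q1*a_4 + q2*a_3 + q3*a_2 = 0, i.e. -729/131072 + (1215/114688)*q1 + (-81/3584)*q2 + (27/448)*q3 = 0.
  δ^6: a_6 + q1*a_5 + q2*a_4 + q3*a_3 = 0, i.e. 6561/2097152 + (-729/131072)*q1 + (1215/114688)*q2 + (-81/3584)*q3 = 0.
Solving this linear system: q1 = 15/16, q2 = 27/128, q3 = 27/4096.
The numerator is Q*f truncated at degree 3: P0 = a_0 = 32/175; P1 = a_1 + q1*a_0 = -3/20; P2 = a_2 + q1*a_1 + q2*a_0 = -81/400; P3 = a_3 + q1*a_2 + q2*a_1 + q3*a_0 = -837/25600.

The Pade approximant has numerator coefficients [32/175, -3/20, -81/400, -837/25600]; denominator coefficients [1, 15/16, 27/128, 27/4096].


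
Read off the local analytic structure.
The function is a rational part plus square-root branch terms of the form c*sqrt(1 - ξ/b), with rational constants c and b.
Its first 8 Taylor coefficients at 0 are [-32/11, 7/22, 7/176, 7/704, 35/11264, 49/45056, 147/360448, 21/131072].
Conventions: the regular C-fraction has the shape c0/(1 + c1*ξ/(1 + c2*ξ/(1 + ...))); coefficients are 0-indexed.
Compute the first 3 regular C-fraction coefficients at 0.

The regular C-fraction coefficients are [-32/11, 7/64, -15/64].

Taylor coefficients (read off): a_0 = -32/11, a_1 = 7/22, a_2 = 7/176.
c0 = a_0 = -32/11. Peel one level at a time: if S = 1 + c*ξ/S' with S'(0) = 1, then c is the ξ-coefficient of S and S' = c*ξ/(S - 1).
S_1 = c0/f = 1 + (7/64)*ξ + (105/4096)*ξ^2 + ...; c1 = 7/64.
S_2 = c1*ξ/(S_1 - 1) = 1 + (-15/64)*ξ + ...; c2 = -15/64.


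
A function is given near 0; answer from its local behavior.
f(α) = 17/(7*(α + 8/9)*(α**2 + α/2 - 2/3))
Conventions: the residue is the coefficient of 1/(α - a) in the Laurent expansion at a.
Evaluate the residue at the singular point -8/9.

The residue is -1377/182.

At the order-1 pole -8/9 set g(α) = (α - (-8/9))*f(α) = 17/(7*(α**2 + α/2 - 2/3)).
Simple pole: residue = g(a) at a = -8/9, which is -1377/182.


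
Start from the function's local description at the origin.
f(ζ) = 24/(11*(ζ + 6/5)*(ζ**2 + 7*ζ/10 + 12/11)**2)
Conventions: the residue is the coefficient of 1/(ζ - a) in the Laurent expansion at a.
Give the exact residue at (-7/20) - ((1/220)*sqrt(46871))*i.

The residue is (-1100/2883) + ((149244700/52344096843)*sqrt(46871))*i.

The factor ζ**2 + 7*ζ/10 + 12/11 splits as (ζ - a)(ζ - a') with a = (-7/20) - ((1/220)*sqrt(46871))*i, a' = (-7/20) + ((1/220)*sqrt(46871))*i. At the order-2 pole a set g(ζ) = (ζ - a)^2*f(ζ) = [24/(11*(ζ + 6/5))] / (ζ - a')^2.
Order-2 pole: residue = g'(a); g'((-7/20) - ((1/220)*sqrt(46871))*i) = (-1100/2883) + ((149244700/52344096843)*sqrt(46871))*i, so the residue is (-1100/2883) + ((149244700/52344096843)*sqrt(46871))*i.


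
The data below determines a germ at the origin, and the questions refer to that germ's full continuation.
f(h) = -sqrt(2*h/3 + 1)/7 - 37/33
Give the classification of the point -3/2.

The term (-1/7)*sqrt(1 - h/(-3/2)) has argument 1 - -3/2/(-3/2) = 0 at -3/2: a square-root (algebraic, two-sheeted) branch point; the remaining terms are analytic or single-valued there.

The point is an algebraic (square-root) branch point.


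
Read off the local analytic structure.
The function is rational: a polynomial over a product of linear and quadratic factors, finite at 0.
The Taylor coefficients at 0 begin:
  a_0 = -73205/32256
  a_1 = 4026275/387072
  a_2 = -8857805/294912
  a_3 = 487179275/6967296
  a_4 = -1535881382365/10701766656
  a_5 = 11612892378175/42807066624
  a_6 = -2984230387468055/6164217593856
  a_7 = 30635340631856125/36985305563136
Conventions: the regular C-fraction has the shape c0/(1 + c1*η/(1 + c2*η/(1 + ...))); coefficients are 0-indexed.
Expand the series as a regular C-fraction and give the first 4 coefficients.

The regular C-fraction coefficients are [-73205/32256, 55/12, -407/240, 8459/8880].

Taylor coefficients (read off): a_0 = -73205/32256, a_1 = 4026275/387072, a_2 = -8857805/294912, a_3 = 487179275/6967296.
c0 = a_0 = -73205/32256. Peel one level at a time: if S = 1 + c*η/S' with S'(0) = 1, then c is the η-coefficient of S and S' = c*η/(S - 1).
S_1 = c0/f = 1 + (55/12)*η + (4477/576)*η^2 + ...; c1 = 55/12.
S_2 = c1*η/(S_1 - 1) = 1 + (-407/240)*η + (93049/57600)*η^2 + ...; c2 = -407/240.
S_3 = c2*η/(S_2 - 1) = 1 + (8459/8880)*η + ...; c3 = 8459/8880.


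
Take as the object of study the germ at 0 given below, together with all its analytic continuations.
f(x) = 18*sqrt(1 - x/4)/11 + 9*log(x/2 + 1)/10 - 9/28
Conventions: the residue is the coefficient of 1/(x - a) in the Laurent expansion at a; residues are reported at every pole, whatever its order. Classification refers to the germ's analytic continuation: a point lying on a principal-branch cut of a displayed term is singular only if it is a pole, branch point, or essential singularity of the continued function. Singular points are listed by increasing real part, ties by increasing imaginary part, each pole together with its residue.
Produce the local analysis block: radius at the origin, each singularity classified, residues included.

Branch term (9/10)*log(1 - x/(-2)): its argument vanishes at x = -2, a logarithmic branch point, modulus 2.
Branch term (18/11)*sqrt(1 - x/(4)): its argument vanishes at x = 4, a square-root branch point, modulus 4.
The radius of convergence is the smallest modulus among the singular points: 2.
List the singular points by increasing real part (a conjugate pair: the negative imaginary part first).

Radius of convergence at 0: 2.
At -2: a logarithmic branch point.
At 4: an algebraic (square-root) branch point.


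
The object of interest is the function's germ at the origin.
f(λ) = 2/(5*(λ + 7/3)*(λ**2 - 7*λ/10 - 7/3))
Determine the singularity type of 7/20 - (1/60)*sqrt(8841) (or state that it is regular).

The denominator factor λ**2 - 7*λ/10 - 7/3 vanishes at 7/20 - (1/60)*sqrt(8841) and appears to the power 1; the numerator there equals 2/5, nonzero, and no other factor vanishes.
Hence a pole whose order is the multiplicity, 1.

The point is a pole of order 1.


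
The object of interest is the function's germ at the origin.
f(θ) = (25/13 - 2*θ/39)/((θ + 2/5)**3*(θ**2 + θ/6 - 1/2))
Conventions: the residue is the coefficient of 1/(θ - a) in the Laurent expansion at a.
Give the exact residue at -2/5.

The residue is -69462750/2950753.

At the order-3 pole -2/5 set g(θ) = (θ - (-2/5))^3*f(θ) = (25/13 - 2*θ/39)/(θ**2 + θ/6 - 1/2).
Order-3 pole: residue = g''(a)/2; g''(-2/5) = -138925500/2950753, so the residue is -69462750/2950753.


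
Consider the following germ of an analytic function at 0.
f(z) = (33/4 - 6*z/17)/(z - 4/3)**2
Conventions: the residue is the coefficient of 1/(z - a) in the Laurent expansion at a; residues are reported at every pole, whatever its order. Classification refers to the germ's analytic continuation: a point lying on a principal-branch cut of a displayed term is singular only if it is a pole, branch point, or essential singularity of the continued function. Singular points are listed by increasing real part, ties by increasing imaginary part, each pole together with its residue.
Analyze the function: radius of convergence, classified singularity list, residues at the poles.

Radius of convergence at 0: 4/3.
At 4/3: a pole of order 2; residue -6/17.

Denominator factor (z - 4/3)^2: pole of order 2 at 4/3, modulus 4/3.
The radius of convergence is the smallest modulus among the singular points: 4/3.
At the order-2 pole 4/3 set g(z) = (z - (4/3))^2*f(z) = 33/4 - 6*z/17.
Order-2 pole: residue = g'(a); g'(4/3) = -6/17, so the residue is -6/17.


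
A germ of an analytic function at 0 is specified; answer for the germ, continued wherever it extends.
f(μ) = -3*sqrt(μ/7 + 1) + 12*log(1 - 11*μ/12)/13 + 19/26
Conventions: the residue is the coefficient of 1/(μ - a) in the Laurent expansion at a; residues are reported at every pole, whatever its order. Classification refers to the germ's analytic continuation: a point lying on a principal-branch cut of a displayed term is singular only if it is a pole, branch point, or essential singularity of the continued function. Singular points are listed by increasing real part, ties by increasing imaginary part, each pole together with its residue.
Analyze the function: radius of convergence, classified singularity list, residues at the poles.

Radius of convergence at 0: 12/11.
At -7: an algebraic (square-root) branch point.
At 12/11: a logarithmic branch point.

Branch term (-3)*sqrt(1 - μ/(-7)): its argument vanishes at μ = -7, a square-root branch point, modulus 7.
Branch term (12/13)*log(1 - μ/(12/11)): its argument vanishes at μ = 12/11, a logarithmic branch point, modulus 12/11.
The radius of convergence is the smallest modulus among the singular points: 12/11.
List the singular points by increasing real part (a conjugate pair: the negative imaginary part first).


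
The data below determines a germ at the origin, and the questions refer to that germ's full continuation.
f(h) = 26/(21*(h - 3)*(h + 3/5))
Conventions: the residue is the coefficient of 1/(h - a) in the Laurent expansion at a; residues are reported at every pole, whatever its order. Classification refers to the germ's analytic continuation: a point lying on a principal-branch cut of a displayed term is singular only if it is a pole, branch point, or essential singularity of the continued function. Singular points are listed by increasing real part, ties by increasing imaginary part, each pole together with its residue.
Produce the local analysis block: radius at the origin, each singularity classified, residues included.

Radius of convergence at 0: 3/5.
At -3/5: a pole of order 1; residue -65/189.
At 3: a pole of order 1; residue 65/189.

Denominator factor (h - 3): pole of order 1 at 3, modulus 3.
Denominator factor (h + 3/5): pole of order 1 at -3/5, modulus 3/5.
The radius of convergence is the smallest modulus among the singular points: 3/5.
At the order-1 pole -3/5 set g(h) = (h - (-3/5))*f(h) = 26/(21*(h - 3)).
Simple pole: residue = g(a) at a = -3/5, which is -65/189.
At the order-1 pole 3 set g(h) = (h - (3))*f(h) = 26/(21*(h + 3/5)).
Simple pole: residue = g(a) at a = 3, which is 65/189.
List the singular points by increasing real part (a conjugate pair: the negative imaginary part first).
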